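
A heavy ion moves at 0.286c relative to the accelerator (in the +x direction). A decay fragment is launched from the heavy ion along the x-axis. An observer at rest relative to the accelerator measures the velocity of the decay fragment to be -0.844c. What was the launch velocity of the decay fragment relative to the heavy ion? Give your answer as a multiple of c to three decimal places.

-0.910c

Invert the composition law: u' = (u − v)/(1 − uv/c²).
u' = (-0.844 − 0.286) / (1 − (-0.844)(0.286)) = -1.1300/1.2414 = -0.9103.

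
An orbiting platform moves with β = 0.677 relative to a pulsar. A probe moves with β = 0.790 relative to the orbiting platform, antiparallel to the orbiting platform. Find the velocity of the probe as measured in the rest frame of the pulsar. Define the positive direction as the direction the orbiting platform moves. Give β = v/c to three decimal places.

With v = 0.677 and u' = -0.790 (in units of c),
u = (u' + v)/(1 + u'v/c²):
u = (-0.790 + 0.677) / (1 + (-0.790)·0.677) = -0.1130/0.4652 = -0.2429
(Galilean addition would give -0.113c.)

β = -0.243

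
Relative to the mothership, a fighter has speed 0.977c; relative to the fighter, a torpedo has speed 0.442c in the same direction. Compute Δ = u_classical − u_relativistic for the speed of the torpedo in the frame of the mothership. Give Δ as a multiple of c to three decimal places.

Galilean: u_cl = 0.442 + 0.977 = 1.4190.
Relativistic: u_rel = (0.442 + 0.977) / (1 + 0.442·0.977) = 1.4190/1.4318 = 0.9910.
Δ = 1.4190 − 0.9910 = 0.4280.
(The classical prediction exceeds c; the relativistic result does not.)

Δ = 0.428c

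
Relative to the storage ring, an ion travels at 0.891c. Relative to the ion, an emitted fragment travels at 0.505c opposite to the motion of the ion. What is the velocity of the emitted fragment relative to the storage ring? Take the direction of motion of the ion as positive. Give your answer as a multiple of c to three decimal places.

With v = 0.891 and u' = -0.505 (in units of c),
u = (u' + v)/(1 + u'v/c²):
u = (-0.505 + 0.891) / (1 + (-0.505)·0.891) = 0.3860/0.5500 = 0.7018
(Galilean addition would give +0.386c.)

+0.702c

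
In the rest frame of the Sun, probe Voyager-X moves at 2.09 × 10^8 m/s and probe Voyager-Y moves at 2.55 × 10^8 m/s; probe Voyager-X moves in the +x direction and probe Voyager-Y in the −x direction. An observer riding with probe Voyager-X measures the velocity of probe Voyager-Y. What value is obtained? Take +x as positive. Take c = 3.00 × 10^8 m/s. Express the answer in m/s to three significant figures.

-2.91 × 10^8 m/s

β_A = 0.697, β_B = -0.850 (dividing each by c = 3.00 × 10^8 m/s).
Transform to A's frame with the inverse velocity-addition law: u' = (u − v)/(1 − uv/c²), taking u = β_B and v = β_A.
u' = (-0.850 − 0.697) / (1 − (0.697)(-0.850)) = -1.5467/1.5922 = -0.9714.
u' = -0.9714 × 3.00 × 10^8 m/s.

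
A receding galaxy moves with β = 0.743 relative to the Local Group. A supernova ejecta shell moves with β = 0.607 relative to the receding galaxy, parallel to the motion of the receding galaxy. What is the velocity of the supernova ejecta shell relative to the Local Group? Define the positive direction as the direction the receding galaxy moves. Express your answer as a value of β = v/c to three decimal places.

β = 0.930

With v = 0.743 and u' = 0.607 (in units of c),
u = (u' + v)/(1 + u'v/c²):
u = (0.607 + 0.743) / (1 + 0.607·0.743) = 1.3500/1.4510 = 0.9304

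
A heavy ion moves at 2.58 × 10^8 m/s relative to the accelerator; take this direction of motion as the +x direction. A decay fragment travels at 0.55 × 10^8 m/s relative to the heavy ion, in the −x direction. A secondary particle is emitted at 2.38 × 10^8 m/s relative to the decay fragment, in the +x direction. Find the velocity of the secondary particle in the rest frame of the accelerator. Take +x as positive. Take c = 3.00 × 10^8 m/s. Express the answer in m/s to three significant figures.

Apply u = (u' + v)/(1 + u'v/c²) successively, working outward toward the accelerator.
(Dividing each given speed by c = 3.00 × 10^8 m/s to work in units of c.)
Start: velocity of the heavy ion relative to the accelerator = 0.8600c.
Compose with the decay fragment (u' = -0.183 in the heavy ion frame): u_1 = (-0.183 + 0.860) / (1 + (-0.183)·0.860) = 0.6767/0.8423 = 0.8033.
Compose with the secondary particle (u' = 0.793 in the decay fragment frame): u_2 = (0.793 + 0.803) / (1 + 0.793·0.803) = 1.5967/1.6373 = 0.9752.
So u = 0.9752 × 3.00 × 10^8 m/s.

+2.93 × 10^8 m/s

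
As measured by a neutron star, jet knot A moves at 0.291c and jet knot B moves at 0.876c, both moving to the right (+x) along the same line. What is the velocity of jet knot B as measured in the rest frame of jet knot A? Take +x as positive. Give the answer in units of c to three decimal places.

β_A = 0.291, β_B = 0.876.
Transform to A's frame with the inverse velocity-addition law: u' = (u − v)/(1 − uv/c²), taking u = β_B and v = β_A.
u' = (0.876 − 0.291) / (1 − (0.291)(0.876)) = 0.5850/0.7451 = 0.7851.

+0.785c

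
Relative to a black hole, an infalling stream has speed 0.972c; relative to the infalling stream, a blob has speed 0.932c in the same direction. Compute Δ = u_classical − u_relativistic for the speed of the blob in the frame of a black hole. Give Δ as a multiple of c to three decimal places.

Galilean: u_cl = 0.932 + 0.972 = 1.9040.
Relativistic: u_rel = (0.932 + 0.972) / (1 + 0.932·0.972) = 1.9040/1.9059 = 0.9990.
Δ = 1.9040 − 0.9990 = 0.9050.
(The classical prediction exceeds c; the relativistic result does not.)

Δ = 0.905c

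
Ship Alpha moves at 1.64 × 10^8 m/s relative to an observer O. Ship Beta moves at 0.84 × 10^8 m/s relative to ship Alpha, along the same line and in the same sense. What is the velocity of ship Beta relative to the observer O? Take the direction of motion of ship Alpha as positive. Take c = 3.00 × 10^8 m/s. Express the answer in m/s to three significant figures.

In units of c (dividing by 3.00 × 10^8 m/s): v = 0.547, u' = 0.280.
u = (u' + v)/(1 + u'v/c²):
u = (0.280 + 0.547) / (1 + 0.280·0.547) = 0.8267/1.1531 = 0.7169
Converting back: u = 0.7169 × 3.00 × 10^8 m/s.

2.15 × 10^8 m/s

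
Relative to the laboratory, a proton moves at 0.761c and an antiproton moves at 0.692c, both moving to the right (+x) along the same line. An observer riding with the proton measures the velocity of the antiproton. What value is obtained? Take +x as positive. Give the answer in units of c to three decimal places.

β_A = 0.761, β_B = 0.692.
Transform to A's frame with the inverse velocity-addition law: u' = (u − v)/(1 − uv/c²), taking u = β_B and v = β_A.
u' = (0.692 − 0.761) / (1 − (0.761)(0.692)) = -0.0690/0.4734 = -0.1458.

-0.146c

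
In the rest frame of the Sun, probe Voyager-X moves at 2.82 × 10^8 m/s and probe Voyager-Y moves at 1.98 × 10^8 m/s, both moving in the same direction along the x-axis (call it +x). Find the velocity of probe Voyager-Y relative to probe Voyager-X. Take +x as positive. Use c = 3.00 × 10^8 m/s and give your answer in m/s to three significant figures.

β_A = 0.940, β_B = 0.660 (dividing each by c = 3.00 × 10^8 m/s).
Transform to A's frame with the inverse velocity-addition law: u' = (u − v)/(1 − uv/c²), taking u = β_B and v = β_A.
u' = (0.660 − 0.940) / (1 − (0.940)(0.660)) = -0.2800/0.3796 = -0.7376.
u' = -0.7376 × 3.00 × 10^8 m/s.

-2.21 × 10^8 m/s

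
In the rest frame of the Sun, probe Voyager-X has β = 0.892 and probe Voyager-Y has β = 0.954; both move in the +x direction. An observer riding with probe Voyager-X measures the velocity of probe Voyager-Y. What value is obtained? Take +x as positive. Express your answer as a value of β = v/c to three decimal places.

β_A = 0.892, β_B = 0.954.
Transform to A's frame with the inverse velocity-addition law: u' = (u − v)/(1 − uv/c²), taking u = β_B and v = β_A.
u' = (0.954 − 0.892) / (1 − (0.892)(0.954)) = 0.0620/0.1490 = 0.4160.

β = +0.416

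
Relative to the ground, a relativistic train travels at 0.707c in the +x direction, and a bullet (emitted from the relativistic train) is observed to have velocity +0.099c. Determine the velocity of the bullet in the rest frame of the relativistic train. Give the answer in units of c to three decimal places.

Invert the composition law: u' = (u − v)/(1 − uv/c²).
u' = (0.099 − 0.707) / (1 − (0.099)(0.707)) = -0.6080/0.9300 = -0.6538.

-0.654c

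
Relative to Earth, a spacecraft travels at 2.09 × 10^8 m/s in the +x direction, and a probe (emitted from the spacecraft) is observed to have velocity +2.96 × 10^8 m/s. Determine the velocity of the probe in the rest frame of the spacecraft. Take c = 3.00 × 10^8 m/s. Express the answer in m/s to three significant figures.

v = 0.697c, u = 0.987c.
Invert the composition law: u' = (u − v)/(1 − uv/c²).
u' = (0.987 − 0.697) / (1 − (0.987)(0.697)) = 0.2900/0.3126 = 0.9276.
u' = 0.9276 × 3.00 × 10^8 m/s.

+2.78 × 10^8 m/s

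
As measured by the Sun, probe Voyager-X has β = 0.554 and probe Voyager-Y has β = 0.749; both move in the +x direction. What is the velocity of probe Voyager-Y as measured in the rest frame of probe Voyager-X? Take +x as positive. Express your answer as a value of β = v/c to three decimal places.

β = +0.333

β_A = 0.554, β_B = 0.749.
Transform to A's frame with the inverse velocity-addition law: u' = (u − v)/(1 − uv/c²), taking u = β_B and v = β_A.
u' = (0.749 − 0.554) / (1 − (0.554)(0.749)) = 0.1950/0.5851 = 0.3333.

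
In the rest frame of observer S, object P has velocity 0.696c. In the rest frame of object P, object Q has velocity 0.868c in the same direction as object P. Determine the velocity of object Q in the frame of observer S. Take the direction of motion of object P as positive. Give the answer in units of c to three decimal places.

With v = 0.696 and u' = 0.868 (in units of c),
u = (u' + v)/(1 + u'v/c²):
u = (0.868 + 0.696) / (1 + 0.868·0.696) = 1.5640/1.6041 = 0.9750
(Galilean addition would give +1.564c, exceeding c.)

0.975c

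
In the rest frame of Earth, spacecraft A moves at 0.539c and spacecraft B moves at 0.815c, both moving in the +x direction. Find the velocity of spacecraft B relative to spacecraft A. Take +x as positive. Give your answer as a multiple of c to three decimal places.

β_A = 0.539, β_B = 0.815.
Transform to A's frame with the inverse velocity-addition law: u' = (u − v)/(1 − uv/c²), taking u = β_B and v = β_A.
u' = (0.815 − 0.539) / (1 − (0.539)(0.815)) = 0.2760/0.5607 = 0.4922.

+0.492c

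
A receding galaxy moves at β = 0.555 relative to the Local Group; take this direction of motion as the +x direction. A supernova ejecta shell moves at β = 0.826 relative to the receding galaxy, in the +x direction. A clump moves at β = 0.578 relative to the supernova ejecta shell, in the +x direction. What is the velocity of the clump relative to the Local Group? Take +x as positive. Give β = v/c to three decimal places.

β = 0.986

Apply u = (u' + v)/(1 + u'v/c²) successively, working outward toward the Local Group.
Start: velocity of the receding galaxy relative to the Local Group = 0.5550c.
Compose with the supernova ejecta shell (u' = 0.826 in the receding galaxy frame): u_1 = (0.826 + 0.555) / (1 + 0.826·0.555) = 1.3810/1.4584 = 0.9469.
Compose with the clump (u' = 0.578 in the supernova ejecta shell frame): u_2 = (0.578 + 0.947) / (1 + 0.578·0.947) = 1.5249/1.5473 = 0.9855.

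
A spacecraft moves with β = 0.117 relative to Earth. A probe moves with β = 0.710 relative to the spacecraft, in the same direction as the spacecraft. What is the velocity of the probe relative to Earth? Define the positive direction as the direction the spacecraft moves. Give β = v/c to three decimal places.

With v = 0.117 and u' = 0.710 (in units of c),
u = (u' + v)/(1 + u'v/c²):
u = (0.710 + 0.117) / (1 + 0.710·0.117) = 0.8270/1.0831 = 0.7636
(Galilean addition would give +0.827c.)

β = 0.764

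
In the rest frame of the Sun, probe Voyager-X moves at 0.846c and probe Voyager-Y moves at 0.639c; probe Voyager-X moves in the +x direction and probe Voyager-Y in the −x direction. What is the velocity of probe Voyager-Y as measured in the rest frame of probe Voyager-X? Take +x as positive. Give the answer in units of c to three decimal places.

β_A = 0.846, β_B = -0.639.
Transform to A's frame with the inverse velocity-addition law: u' = (u − v)/(1 − uv/c²), taking u = β_B and v = β_A.
u' = (-0.639 − 0.846) / (1 − (0.846)(-0.639)) = -1.4850/1.5406 = -0.9639.

-0.964c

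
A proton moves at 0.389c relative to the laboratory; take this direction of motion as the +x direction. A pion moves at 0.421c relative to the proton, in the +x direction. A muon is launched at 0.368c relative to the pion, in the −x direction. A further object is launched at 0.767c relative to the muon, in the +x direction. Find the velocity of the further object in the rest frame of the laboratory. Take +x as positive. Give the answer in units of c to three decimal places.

Apply u = (u' + v)/(1 + u'v/c²) successively, working outward toward the laboratory.
Start: velocity of the proton relative to the laboratory = 0.3890c.
Compose with the pion (u' = 0.421 in the proton frame): u_1 = (0.421 + 0.389) / (1 + 0.421·0.389) = 0.8100/1.1638 = 0.6960.
Compose with the muon (u' = -0.368 in the pion frame): u_2 = (-0.368 + 0.696) / (1 + (-0.368)·0.696) = 0.3280/0.7439 = 0.4410.
Compose with the further object (u' = 0.767 in the muon frame): u_3 = (0.767 + 0.441) / (1 + 0.767·0.441) = 1.2080/1.3382 = 0.9027.

+0.903c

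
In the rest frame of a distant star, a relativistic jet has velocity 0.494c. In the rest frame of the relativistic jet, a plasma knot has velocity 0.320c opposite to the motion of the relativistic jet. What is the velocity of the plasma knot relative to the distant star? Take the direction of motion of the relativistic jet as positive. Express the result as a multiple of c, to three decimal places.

+0.207c

With v = 0.494 and u' = -0.320 (in units of c),
u = (u' + v)/(1 + u'v/c²):
u = (-0.320 + 0.494) / (1 + (-0.320)·0.494) = 0.1740/0.8419 = 0.2067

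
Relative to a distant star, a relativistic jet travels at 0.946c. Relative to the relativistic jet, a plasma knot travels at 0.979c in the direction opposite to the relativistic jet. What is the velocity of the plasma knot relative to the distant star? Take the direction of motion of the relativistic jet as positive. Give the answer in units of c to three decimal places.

-0.447c

With v = 0.946 and u' = -0.979 (in units of c),
u = (u' + v)/(1 + u'v/c²):
u = (-0.979 + 0.946) / (1 + (-0.979)·0.946) = -0.0330/0.0739 = -0.4468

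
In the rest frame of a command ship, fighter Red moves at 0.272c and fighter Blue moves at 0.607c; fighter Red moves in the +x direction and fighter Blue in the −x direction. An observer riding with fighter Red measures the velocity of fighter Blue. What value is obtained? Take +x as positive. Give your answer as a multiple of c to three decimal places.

-0.754c

β_A = 0.272, β_B = -0.607.
Transform to A's frame with the inverse velocity-addition law: u' = (u − v)/(1 − uv/c²), taking u = β_B and v = β_A.
u' = (-0.607 − 0.272) / (1 − (0.272)(-0.607)) = -0.8790/1.1651 = -0.7544.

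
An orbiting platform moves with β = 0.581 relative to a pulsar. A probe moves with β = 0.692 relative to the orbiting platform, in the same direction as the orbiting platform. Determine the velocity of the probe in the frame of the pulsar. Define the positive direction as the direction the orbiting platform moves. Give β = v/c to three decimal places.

β = 0.908

With v = 0.581 and u' = 0.692 (in units of c),
u = (u' + v)/(1 + u'v/c²):
u = (0.692 + 0.581) / (1 + 0.692·0.581) = 1.2730/1.4021 = 0.9080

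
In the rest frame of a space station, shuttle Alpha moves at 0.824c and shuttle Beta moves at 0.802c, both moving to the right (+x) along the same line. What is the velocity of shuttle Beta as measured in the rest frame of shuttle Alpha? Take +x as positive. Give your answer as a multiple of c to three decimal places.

β_A = 0.824, β_B = 0.802.
Transform to A's frame with the inverse velocity-addition law: u' = (u − v)/(1 − uv/c²), taking u = β_B and v = β_A.
u' = (0.802 − 0.824) / (1 − (0.824)(0.802)) = -0.0220/0.3392 = -0.0649.

-0.065c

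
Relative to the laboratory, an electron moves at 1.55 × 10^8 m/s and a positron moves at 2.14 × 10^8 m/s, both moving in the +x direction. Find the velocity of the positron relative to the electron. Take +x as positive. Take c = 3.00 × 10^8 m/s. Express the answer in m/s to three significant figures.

+9.34 × 10^7 m/s

β_A = 0.517, β_B = 0.713 (dividing each by c = 3.00 × 10^8 m/s).
Transform to A's frame with the inverse velocity-addition law: u' = (u − v)/(1 − uv/c²), taking u = β_B and v = β_A.
u' = (0.713 − 0.517) / (1 − (0.517)(0.713)) = 0.1967/0.6314 = 0.3115.
u' = 0.3115 × 3.00 × 10^8 m/s.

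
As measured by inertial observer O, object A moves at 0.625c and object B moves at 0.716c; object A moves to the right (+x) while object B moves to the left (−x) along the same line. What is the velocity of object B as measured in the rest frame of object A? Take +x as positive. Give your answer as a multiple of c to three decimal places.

β_A = 0.625, β_B = -0.716.
Transform to A's frame with the inverse velocity-addition law: u' = (u − v)/(1 − uv/c²), taking u = β_B and v = β_A.
u' = (-0.716 − 0.625) / (1 − (0.625)(-0.716)) = -1.3410/1.4475 = -0.9264.

-0.926c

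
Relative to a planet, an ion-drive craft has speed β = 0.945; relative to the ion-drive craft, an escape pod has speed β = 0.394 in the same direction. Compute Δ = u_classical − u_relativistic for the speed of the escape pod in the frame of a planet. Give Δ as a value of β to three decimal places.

Δ = 0.363

Galilean: u_cl = 0.394 + 0.945 = 1.3390.
Relativistic: u_rel = (0.394 + 0.945) / (1 + 0.394·0.945) = 1.3390/1.3723 = 0.9757.
Δ = 1.3390 − 0.9757 = 0.3633.
(The classical prediction exceeds c; the relativistic result does not.)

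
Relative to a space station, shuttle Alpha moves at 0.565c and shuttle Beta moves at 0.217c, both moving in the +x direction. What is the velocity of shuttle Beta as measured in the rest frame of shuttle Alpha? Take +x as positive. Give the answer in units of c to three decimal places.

β_A = 0.565, β_B = 0.217.
Transform to A's frame with the inverse velocity-addition law: u' = (u − v)/(1 − uv/c²), taking u = β_B and v = β_A.
u' = (0.217 − 0.565) / (1 − (0.565)(0.217)) = -0.3480/0.8774 = -0.3966.

-0.397c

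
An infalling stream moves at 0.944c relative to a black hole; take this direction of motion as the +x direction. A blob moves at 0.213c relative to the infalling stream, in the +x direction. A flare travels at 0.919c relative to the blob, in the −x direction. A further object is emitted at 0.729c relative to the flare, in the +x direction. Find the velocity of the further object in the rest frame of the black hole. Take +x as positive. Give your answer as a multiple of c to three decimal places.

+0.870c

Apply u = (u' + v)/(1 + u'v/c²) successively, working outward toward the black hole.
Start: velocity of the infalling stream relative to the black hole = 0.9440c.
Compose with the blob (u' = 0.213 in the infalling stream frame): u_1 = (0.213 + 0.944) / (1 + 0.213·0.944) = 1.1570/1.2011 = 0.9633.
Compose with the flare (u' = -0.919 in the blob frame): u_2 = (-0.919 + 0.963) / (1 + (-0.919)·0.963) = 0.0443/0.1147 = 0.3862.
Compose with the further object (u' = 0.729 in the flare frame): u_3 = (0.729 + 0.386) / (1 + 0.729·0.386) = 1.1152/1.2815 = 0.8702.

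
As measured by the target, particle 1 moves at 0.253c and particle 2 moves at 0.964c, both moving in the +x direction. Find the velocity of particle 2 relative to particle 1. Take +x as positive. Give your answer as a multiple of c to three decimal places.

β_A = 0.253, β_B = 0.964.
Transform to A's frame with the inverse velocity-addition law: u' = (u − v)/(1 − uv/c²), taking u = β_B and v = β_A.
u' = (0.964 − 0.253) / (1 − (0.253)(0.964)) = 0.7110/0.7561 = 0.9403.

+0.940c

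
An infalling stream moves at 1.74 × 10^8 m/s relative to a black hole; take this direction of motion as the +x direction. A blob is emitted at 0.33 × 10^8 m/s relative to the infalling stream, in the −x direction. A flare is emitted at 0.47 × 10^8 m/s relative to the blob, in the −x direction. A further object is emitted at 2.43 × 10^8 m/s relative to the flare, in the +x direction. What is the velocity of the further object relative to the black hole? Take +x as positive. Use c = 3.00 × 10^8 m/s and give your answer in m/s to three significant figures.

Apply u = (u' + v)/(1 + u'v/c²) successively, working outward toward the black hole.
(Dividing each given speed by c = 3.00 × 10^8 m/s to work in units of c.)
Start: velocity of the infalling stream relative to the black hole = 0.5800c.
Compose with the blob (u' = -0.110 in the infalling stream frame): u_1 = (-0.110 + 0.580) / (1 + (-0.110)·0.580) = 0.4700/0.9362 = 0.5020.
Compose with the flare (u' = -0.157 in the blob frame): u_2 = (-0.157 + 0.502) / (1 + (-0.157)·0.502) = 0.3454/0.9213 = 0.3748.
Compose with the further object (u' = 0.810 in the flare frame): u_3 = (0.810 + 0.375) / (1 + 0.810·0.375) = 1.1848/1.3036 = 0.9089.
So u = 0.9089 × 3.00 × 10^8 m/s.

+2.73 × 10^8 m/s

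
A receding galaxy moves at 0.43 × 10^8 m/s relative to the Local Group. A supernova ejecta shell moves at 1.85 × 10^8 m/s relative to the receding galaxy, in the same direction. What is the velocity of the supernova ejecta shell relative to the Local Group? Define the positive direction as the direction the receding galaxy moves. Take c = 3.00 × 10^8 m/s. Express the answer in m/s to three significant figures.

2.09 × 10^8 m/s

In units of c (dividing by 3.00 × 10^8 m/s): v = 0.143, u' = 0.617.
u = (u' + v)/(1 + u'v/c²):
u = (0.617 + 0.143) / (1 + 0.617·0.143) = 0.7600/1.0884 = 0.6983
(Galilean addition would give +0.760c.)
Converting back: u = 0.6983 × 3.00 × 10^8 m/s.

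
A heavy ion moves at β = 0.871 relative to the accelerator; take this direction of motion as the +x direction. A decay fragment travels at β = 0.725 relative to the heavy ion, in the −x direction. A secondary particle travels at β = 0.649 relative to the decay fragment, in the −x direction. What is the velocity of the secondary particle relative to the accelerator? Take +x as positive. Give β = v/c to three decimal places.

β = -0.340

Apply u = (u' + v)/(1 + u'v/c²) successively, working outward toward the accelerator.
Start: velocity of the heavy ion relative to the accelerator = 0.8710c.
Compose with the decay fragment (u' = -0.725 in the heavy ion frame): u_1 = (-0.725 + 0.871) / (1 + (-0.725)·0.871) = 0.1460/0.3685 = 0.3962.
Compose with the secondary particle (u' = -0.649 in the decay fragment frame): u_2 = (-0.649 + 0.396) / (1 + (-0.649)·0.396) = -0.2528/0.7429 = -0.3403.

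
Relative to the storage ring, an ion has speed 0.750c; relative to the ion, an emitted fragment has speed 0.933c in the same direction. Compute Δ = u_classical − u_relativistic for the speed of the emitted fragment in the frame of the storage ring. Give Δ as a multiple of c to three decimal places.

Galilean: u_cl = 0.933 + 0.750 = 1.6830.
Relativistic: u_rel = (0.933 + 0.750) / (1 + 0.933·0.750) = 1.6830/1.6998 = 0.9901.
Δ = 1.6830 − 0.9901 = 0.6929.
(The classical prediction exceeds c; the relativistic result does not.)

Δ = 0.693c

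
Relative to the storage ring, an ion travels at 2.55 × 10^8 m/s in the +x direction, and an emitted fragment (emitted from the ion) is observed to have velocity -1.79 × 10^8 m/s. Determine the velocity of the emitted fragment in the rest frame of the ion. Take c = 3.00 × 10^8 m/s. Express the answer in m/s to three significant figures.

v = 0.850c, u = -0.597c.
Invert the composition law: u' = (u − v)/(1 − uv/c²).
u' = (-0.597 − 0.850) / (1 − (-0.597)(0.850)) = -1.4467/1.5072 = -0.9599.
u' = -0.9599 × 3.00 × 10^8 m/s.

-2.88 × 10^8 m/s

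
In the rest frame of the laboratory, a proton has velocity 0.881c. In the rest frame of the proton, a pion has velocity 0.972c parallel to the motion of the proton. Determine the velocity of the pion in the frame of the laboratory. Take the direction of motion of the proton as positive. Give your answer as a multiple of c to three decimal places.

0.998c

With v = 0.881 and u' = 0.972 (in units of c),
u = (u' + v)/(1 + u'v/c²):
u = (0.972 + 0.881) / (1 + 0.972·0.881) = 1.8530/1.8563 = 0.9982
(Galilean addition would give +1.853c, exceeding c.)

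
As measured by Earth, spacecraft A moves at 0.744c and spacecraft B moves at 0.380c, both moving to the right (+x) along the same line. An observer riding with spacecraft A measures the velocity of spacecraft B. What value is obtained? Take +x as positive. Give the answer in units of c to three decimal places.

-0.507c

β_A = 0.744, β_B = 0.380.
Transform to A's frame with the inverse velocity-addition law: u' = (u − v)/(1 − uv/c²), taking u = β_B and v = β_A.
u' = (0.380 − 0.744) / (1 − (0.744)(0.380)) = -0.3640/0.7173 = -0.5075.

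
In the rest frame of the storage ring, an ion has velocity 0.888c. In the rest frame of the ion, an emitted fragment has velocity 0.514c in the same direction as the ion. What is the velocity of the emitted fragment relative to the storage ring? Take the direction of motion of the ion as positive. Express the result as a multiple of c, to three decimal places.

With v = 0.888 and u' = 0.514 (in units of c),
u = (u' + v)/(1 + u'v/c²):
u = (0.514 + 0.888) / (1 + 0.514·0.888) = 1.4020/1.4564 = 0.9626
(Galilean addition would give +1.402c, exceeding c.)

0.963c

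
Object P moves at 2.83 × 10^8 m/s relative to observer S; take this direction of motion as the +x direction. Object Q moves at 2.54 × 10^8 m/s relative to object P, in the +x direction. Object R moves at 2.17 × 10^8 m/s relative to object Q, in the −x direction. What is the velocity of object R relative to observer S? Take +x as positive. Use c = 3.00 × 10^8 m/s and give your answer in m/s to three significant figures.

+2.91 × 10^8 m/s

Apply u = (u' + v)/(1 + u'v/c²) successively, working outward toward observer S.
(Dividing each given speed by c = 3.00 × 10^8 m/s to work in units of c.)
Start: velocity of object P relative to observer S = 0.9433c.
Compose with object Q (u' = 0.847 in object P frame): u_1 = (0.847 + 0.943) / (1 + 0.847·0.943) = 1.7900/1.7987 = 0.9952.
Compose with object R (u' = -0.723 in object Q frame): u_2 = (-0.723 + 0.995) / (1 + (-0.723)·0.995) = 0.2718/0.2802 = 0.9703.
So u = 0.9703 × 3.00 × 10^8 m/s.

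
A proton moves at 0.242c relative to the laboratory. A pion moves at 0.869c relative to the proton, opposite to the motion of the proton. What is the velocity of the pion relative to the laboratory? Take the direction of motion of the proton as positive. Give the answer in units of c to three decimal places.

With v = 0.242 and u' = -0.869 (in units of c),
u = (u' + v)/(1 + u'v/c²):
u = (-0.869 + 0.242) / (1 + (-0.869)·0.242) = -0.6270/0.7897 = -0.7940

-0.794c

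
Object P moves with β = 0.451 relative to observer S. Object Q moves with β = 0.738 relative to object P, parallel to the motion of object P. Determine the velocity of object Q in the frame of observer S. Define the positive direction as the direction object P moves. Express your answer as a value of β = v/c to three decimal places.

With v = 0.451 and u' = 0.738 (in units of c),
u = (u' + v)/(1 + u'v/c²):
u = (0.738 + 0.451) / (1 + 0.738·0.451) = 1.1890/1.3328 = 0.8921

β = 0.892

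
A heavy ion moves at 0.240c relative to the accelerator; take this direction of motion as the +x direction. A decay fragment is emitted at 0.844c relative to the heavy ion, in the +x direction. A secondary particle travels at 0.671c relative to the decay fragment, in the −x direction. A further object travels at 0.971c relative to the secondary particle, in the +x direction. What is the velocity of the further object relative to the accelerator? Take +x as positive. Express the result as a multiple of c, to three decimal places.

+0.992c

Apply u = (u' + v)/(1 + u'v/c²) successively, working outward toward the accelerator.
Start: velocity of the heavy ion relative to the accelerator = 0.2400c.
Compose with the decay fragment (u' = 0.844 in the heavy ion frame): u_1 = (0.844 + 0.240) / (1 + 0.844·0.240) = 1.0840/1.2026 = 0.9014.
Compose with the secondary particle (u' = -0.671 in the decay fragment frame): u_2 = (-0.671 + 0.901) / (1 + (-0.671)·0.901) = 0.2304/0.3952 = 0.5831.
Compose with the further object (u' = 0.971 in the secondary particle frame): u_3 = (0.971 + 0.583) / (1 + 0.971·0.583) = 1.5541/1.5662 = 0.9923.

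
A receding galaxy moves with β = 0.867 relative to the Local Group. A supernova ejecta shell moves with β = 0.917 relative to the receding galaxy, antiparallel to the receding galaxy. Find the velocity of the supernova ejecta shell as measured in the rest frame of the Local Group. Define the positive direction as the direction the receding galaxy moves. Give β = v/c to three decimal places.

β = -0.244

With v = 0.867 and u' = -0.917 (in units of c),
u = (u' + v)/(1 + u'v/c²):
u = (-0.917 + 0.867) / (1 + (-0.917)·0.867) = -0.0500/0.2050 = -0.2439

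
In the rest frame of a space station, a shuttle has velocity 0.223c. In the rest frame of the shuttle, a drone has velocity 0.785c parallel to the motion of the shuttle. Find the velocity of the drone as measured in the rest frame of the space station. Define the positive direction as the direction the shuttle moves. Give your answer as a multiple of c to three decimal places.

0.858c

With v = 0.223 and u' = 0.785 (in units of c),
u = (u' + v)/(1 + u'v/c²):
u = (0.785 + 0.223) / (1 + 0.785·0.223) = 1.0080/1.1751 = 0.8578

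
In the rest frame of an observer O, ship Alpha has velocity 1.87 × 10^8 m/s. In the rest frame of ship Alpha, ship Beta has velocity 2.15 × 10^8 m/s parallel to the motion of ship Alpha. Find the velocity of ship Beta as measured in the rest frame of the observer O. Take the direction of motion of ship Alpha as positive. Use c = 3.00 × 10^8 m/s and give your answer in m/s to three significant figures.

In units of c (dividing by 3.00 × 10^8 m/s): v = 0.623, u' = 0.717.
u = (u' + v)/(1 + u'v/c²):
u = (0.717 + 0.623) / (1 + 0.717·0.623) = 1.3400/1.4467 = 0.9262
Converting back: u = 0.9262 × 3.00 × 10^8 m/s.

2.78 × 10^8 m/s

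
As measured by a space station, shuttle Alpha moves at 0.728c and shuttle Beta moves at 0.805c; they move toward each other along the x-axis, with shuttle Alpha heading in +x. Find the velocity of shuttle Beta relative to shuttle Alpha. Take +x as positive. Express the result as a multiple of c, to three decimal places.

β_A = 0.728, β_B = -0.805.
Transform to A's frame with the inverse velocity-addition law: u' = (u − v)/(1 − uv/c²), taking u = β_B and v = β_A.
u' = (-0.805 − 0.728) / (1 − (0.728)(-0.805)) = -1.5330/1.5860 = -0.9666.

-0.967c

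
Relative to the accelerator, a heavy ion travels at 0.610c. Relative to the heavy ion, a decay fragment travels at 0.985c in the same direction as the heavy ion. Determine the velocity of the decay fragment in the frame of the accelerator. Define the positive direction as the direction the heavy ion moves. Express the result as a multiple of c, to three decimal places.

0.996c

With v = 0.610 and u' = 0.985 (in units of c),
u = (u' + v)/(1 + u'v/c²):
u = (0.985 + 0.610) / (1 + 0.985·0.610) = 1.5950/1.6009 = 0.9963
(Galilean addition would give +1.595c, exceeding c.)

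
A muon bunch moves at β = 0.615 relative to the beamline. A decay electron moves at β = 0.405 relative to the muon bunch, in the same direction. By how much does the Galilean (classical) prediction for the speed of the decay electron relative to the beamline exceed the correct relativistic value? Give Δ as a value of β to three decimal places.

Galilean: u_cl = 0.405 + 0.615 = 1.0200.
Relativistic: u_rel = (0.405 + 0.615) / (1 + 0.405·0.615) = 1.0200/1.2491 = 0.8166.
Δ = 1.0200 − 0.8166 = 0.2034.
(The classical prediction exceeds c; the relativistic result does not.)

Δ = 0.203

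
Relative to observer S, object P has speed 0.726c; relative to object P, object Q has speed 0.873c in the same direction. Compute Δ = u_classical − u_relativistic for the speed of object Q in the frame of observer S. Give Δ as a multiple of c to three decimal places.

Galilean: u_cl = 0.873 + 0.726 = 1.5990.
Relativistic: u_rel = (0.873 + 0.726) / (1 + 0.873·0.726) = 1.5990/1.6338 = 0.9787.
Δ = 1.5990 − 0.9787 = 0.6203.
(The classical prediction exceeds c; the relativistic result does not.)

Δ = 0.620c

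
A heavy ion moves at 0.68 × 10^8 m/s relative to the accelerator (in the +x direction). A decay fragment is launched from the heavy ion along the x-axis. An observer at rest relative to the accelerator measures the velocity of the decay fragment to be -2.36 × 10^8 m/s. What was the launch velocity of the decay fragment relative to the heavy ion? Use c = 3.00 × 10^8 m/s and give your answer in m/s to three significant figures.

v = 0.227c, u = -0.787c.
Invert the composition law: u' = (u − v)/(1 − uv/c²).
u' = (-0.787 − 0.227) / (1 − (-0.787)(0.227)) = -1.0133/1.1783 = -0.8600.
u' = -0.8600 × 3.00 × 10^8 m/s.

-2.58 × 10^8 m/s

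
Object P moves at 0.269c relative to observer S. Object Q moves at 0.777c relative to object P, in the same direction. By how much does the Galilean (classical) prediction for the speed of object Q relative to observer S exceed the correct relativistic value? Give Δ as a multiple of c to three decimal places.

Galilean: u_cl = 0.777 + 0.269 = 1.0460.
Relativistic: u_rel = (0.777 + 0.269) / (1 + 0.777·0.269) = 1.0460/1.2090 = 0.8652.
Δ = 1.0460 − 0.8652 = 0.1808.
(The classical prediction exceeds c; the relativistic result does not.)

Δ = 0.181c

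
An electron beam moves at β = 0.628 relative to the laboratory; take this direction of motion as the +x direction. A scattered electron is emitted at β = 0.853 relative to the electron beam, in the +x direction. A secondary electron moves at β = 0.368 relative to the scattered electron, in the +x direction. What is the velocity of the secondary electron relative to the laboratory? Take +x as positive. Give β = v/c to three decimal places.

Apply u = (u' + v)/(1 + u'v/c²) successively, working outward toward the laboratory.
Start: velocity of the electron beam relative to the laboratory = 0.6280c.
Compose with the scattered electron (u' = 0.853 in the electron beam frame): u_1 = (0.853 + 0.628) / (1 + 0.853·0.628) = 1.4810/1.5357 = 0.9644.
Compose with the secondary electron (u' = 0.368 in the scattered electron frame): u_2 = (0.368 + 0.964) / (1 + 0.368·0.964) = 1.3324/1.3549 = 0.9834.

β = 0.983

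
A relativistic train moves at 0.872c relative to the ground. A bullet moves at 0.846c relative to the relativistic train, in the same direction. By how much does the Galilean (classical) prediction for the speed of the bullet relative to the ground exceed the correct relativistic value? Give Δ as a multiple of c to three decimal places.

Δ = 0.729c

Galilean: u_cl = 0.846 + 0.872 = 1.7180.
Relativistic: u_rel = (0.846 + 0.872) / (1 + 0.846·0.872) = 1.7180/1.7377 = 0.9887.
Δ = 1.7180 − 0.9887 = 0.7293.
(The classical prediction exceeds c; the relativistic result does not.)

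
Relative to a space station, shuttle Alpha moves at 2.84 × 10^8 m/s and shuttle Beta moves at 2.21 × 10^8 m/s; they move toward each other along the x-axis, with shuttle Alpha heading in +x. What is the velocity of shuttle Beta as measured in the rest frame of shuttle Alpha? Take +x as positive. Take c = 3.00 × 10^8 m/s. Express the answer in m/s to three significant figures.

β_A = 0.947, β_B = -0.737 (dividing each by c = 3.00 × 10^8 m/s).
Transform to A's frame with the inverse velocity-addition law: u' = (u − v)/(1 − uv/c²), taking u = β_B and v = β_A.
u' = (-0.737 − 0.947) / (1 − (0.947)(-0.737)) = -1.6833/1.6974 = -0.9917.
u' = -0.9917 × 3.00 × 10^8 m/s.

-2.98 × 10^8 m/s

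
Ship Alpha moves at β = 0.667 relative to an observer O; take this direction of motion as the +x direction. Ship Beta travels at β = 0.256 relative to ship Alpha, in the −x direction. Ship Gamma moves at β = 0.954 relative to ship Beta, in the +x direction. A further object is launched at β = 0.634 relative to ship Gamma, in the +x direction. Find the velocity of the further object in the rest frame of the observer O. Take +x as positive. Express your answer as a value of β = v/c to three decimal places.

Apply u = (u' + v)/(1 + u'v/c²) successively, working outward toward the observer O.
Start: velocity of ship Alpha relative to the observer O = 0.6670c.
Compose with ship Beta (u' = -0.256 in ship Alpha frame): u_1 = (-0.256 + 0.667) / (1 + (-0.256)·0.667) = 0.4110/0.8292 = 0.4956.
Compose with ship Gamma (u' = 0.954 in ship Beta frame): u_2 = (0.954 + 0.496) / (1 + 0.954·0.496) = 1.4496/1.4728 = 0.9842.
Compose with the further object (u' = 0.634 in ship Gamma frame): u_3 = (0.634 + 0.984) / (1 + 0.634·0.984) = 1.6182/1.6240 = 0.9964.

β = +0.996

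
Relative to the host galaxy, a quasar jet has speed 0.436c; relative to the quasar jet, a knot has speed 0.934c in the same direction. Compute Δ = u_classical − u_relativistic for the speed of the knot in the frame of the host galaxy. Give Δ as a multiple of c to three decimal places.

Galilean: u_cl = 0.934 + 0.436 = 1.3700.
Relativistic: u_rel = (0.934 + 0.436) / (1 + 0.934·0.436) = 1.3700/1.4072 = 0.9735.
Δ = 1.3700 − 0.9735 = 0.3965.
(The classical prediction exceeds c; the relativistic result does not.)

Δ = 0.396c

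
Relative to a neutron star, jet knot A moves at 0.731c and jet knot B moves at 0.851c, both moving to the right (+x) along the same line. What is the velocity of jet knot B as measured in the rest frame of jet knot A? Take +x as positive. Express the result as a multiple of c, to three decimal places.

+0.318c

β_A = 0.731, β_B = 0.851.
Transform to A's frame with the inverse velocity-addition law: u' = (u − v)/(1 − uv/c²), taking u = β_B and v = β_A.
u' = (0.851 − 0.731) / (1 − (0.731)(0.851)) = 0.1200/0.3779 = 0.3175.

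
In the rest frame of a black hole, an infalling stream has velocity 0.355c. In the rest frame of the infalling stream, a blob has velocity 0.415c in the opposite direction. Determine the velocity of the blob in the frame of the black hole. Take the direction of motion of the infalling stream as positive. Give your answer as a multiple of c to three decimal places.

With v = 0.355 and u' = -0.415 (in units of c),
u = (u' + v)/(1 + u'v/c²):
u = (-0.415 + 0.355) / (1 + (-0.415)·0.355) = -0.0600/0.8527 = -0.0704

-0.070c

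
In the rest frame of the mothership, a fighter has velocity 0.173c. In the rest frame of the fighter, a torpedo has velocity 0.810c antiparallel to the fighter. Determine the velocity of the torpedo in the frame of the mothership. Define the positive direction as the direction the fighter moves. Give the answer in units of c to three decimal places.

-0.741c

With v = 0.173 and u' = -0.810 (in units of c),
u = (u' + v)/(1 + u'v/c²):
u = (-0.810 + 0.173) / (1 + (-0.810)·0.173) = -0.6370/0.8599 = -0.7408
(Galilean addition would give -0.637c.)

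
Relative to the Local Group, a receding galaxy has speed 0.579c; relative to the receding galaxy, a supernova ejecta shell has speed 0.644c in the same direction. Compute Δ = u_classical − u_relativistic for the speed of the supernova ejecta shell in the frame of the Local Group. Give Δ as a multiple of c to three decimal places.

Galilean: u_cl = 0.644 + 0.579 = 1.2230.
Relativistic: u_rel = (0.644 + 0.579) / (1 + 0.644·0.579) = 1.2230/1.3729 = 0.8908.
Δ = 1.2230 − 0.8908 = 0.3322.
(The classical prediction exceeds c; the relativistic result does not.)

Δ = 0.332c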